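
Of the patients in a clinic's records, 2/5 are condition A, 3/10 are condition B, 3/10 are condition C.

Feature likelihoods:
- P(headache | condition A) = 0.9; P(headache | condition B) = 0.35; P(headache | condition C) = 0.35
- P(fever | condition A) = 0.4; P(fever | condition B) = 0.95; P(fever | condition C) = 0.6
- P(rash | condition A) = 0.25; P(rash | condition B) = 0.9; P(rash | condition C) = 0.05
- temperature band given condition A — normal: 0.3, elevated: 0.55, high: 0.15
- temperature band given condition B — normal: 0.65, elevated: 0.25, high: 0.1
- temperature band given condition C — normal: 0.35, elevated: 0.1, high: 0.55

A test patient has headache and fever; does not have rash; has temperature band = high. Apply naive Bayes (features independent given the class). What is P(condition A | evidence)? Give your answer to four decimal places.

0.3233

condition A: 0.4 × 0.9 × 0.4 × (1−0.25) × 0.15 = 0.0162
condition B: 0.3 × 0.35 × 0.95 × (1−0.9) × 0.1 = 0.0009975
condition C: 0.3 × 0.35 × 0.6 × (1−0.05) × 0.55 = 0.0329175
P(condition A | x) = 0.0162 / 0.050115 ≈ 0.3233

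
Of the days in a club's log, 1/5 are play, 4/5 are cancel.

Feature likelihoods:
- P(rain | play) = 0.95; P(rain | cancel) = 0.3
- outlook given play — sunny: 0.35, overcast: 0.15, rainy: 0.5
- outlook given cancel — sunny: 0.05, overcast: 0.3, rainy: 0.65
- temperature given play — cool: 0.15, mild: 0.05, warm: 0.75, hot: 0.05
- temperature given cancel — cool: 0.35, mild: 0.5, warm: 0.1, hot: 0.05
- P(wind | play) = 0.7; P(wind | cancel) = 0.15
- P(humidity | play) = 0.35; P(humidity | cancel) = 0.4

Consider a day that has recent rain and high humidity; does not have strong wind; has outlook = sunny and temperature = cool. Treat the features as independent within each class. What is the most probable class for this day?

cancel

play: 0.2 × 0.95 × 0.35 × 0.15 × (1−0.7) × 0.35 = 0.001047375
cancel: 0.8 × 0.3 × 0.05 × 0.35 × (1−0.15) × 0.4 = 0.001428
Highest score → cancel.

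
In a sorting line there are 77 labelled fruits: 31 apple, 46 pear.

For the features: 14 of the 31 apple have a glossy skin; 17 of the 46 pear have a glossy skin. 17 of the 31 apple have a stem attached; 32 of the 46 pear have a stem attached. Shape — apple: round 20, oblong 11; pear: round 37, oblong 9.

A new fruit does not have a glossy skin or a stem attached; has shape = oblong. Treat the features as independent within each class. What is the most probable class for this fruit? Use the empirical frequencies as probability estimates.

apple

apple: (31/77) × (17/31) × (14/31) × (11/31) ≈ 0.0353798
pear: (46/77) × (29/46) × (14/46) × (9/46) ≈ 0.0224265
Highest score → apple.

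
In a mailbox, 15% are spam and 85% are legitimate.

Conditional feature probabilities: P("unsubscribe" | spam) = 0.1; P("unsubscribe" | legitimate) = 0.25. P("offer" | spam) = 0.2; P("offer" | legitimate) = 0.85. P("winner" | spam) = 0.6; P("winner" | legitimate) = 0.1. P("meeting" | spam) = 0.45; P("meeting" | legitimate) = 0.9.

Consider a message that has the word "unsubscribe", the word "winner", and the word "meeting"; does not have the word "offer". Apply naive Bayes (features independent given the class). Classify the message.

spam: 0.15 × 0.1 × (1−0.2) × 0.6 × 0.45 = 0.00324
legitimate: 0.85 × 0.25 × (1−0.85) × 0.1 × 0.9 = 0.00286875
Highest score → spam.

spam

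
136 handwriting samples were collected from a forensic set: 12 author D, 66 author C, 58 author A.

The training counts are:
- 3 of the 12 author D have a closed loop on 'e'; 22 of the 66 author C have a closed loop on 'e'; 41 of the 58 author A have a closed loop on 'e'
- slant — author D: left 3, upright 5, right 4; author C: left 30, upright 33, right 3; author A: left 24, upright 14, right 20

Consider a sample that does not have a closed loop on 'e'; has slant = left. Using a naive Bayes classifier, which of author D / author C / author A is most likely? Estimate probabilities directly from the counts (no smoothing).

author D: (12/136) × (9/12) × (3/12) ≈ 0.0165441
author C: (66/136) × (44/66) × (30/66) ≈ 0.147059
author A: (58/136) × (17/58) × (24/58) ≈ 0.0517241
Highest score → author C.

author C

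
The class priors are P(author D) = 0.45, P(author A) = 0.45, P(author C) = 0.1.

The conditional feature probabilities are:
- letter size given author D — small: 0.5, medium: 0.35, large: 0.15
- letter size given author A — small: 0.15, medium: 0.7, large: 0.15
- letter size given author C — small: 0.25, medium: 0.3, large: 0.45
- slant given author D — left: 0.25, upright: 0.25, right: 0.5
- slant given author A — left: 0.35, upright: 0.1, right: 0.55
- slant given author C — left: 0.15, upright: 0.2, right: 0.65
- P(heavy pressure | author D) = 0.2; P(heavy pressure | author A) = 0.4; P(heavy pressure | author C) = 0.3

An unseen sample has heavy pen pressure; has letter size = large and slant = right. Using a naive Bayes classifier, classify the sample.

author D: 0.45 × 0.15 × 0.5 × 0.2 = 0.00675
author A: 0.45 × 0.15 × 0.55 × 0.4 = 0.01485
author C: 0.1 × 0.45 × 0.65 × 0.3 = 0.008775
Highest score → author A.

author A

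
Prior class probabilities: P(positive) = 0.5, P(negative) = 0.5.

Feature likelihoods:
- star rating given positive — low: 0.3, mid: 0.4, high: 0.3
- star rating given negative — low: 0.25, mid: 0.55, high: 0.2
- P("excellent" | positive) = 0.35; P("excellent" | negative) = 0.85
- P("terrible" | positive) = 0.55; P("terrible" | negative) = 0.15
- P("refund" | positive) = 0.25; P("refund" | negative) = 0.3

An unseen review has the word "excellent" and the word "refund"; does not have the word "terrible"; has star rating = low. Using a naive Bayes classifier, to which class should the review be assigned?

negative

positive: 0.5 × 0.3 × 0.35 × (1−0.55) × 0.25 = 0.00590625
negative: 0.5 × 0.25 × 0.85 × (1−0.15) × 0.3 = 0.02709375
Highest score → negative.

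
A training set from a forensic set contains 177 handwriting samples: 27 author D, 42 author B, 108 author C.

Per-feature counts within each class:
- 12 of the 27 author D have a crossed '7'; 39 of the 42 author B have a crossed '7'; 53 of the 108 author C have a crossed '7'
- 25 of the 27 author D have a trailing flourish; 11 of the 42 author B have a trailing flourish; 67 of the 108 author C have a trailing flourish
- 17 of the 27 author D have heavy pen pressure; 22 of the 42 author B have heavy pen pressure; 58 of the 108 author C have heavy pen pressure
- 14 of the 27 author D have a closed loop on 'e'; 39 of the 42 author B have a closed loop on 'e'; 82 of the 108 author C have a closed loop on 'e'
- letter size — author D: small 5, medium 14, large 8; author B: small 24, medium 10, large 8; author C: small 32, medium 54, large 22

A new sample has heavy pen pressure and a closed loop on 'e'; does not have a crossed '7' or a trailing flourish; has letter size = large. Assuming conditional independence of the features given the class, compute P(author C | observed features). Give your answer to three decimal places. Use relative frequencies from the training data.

author D: (27/177) × (15/27) × (2/27) × (17/27) × (14/27) × (8/27) ≈ 0.000607239
author B: (42/177) × (3/42) × (31/42) × (22/42) × (39/42) × (8/42) ≈ 0.00115902
author C: (108/177) × (55/108) × (41/108) × (58/108) × (82/108) × (22/108) ≈ 0.00979812
P(author C | x) = 0.00979812 / 0.011564379 ≈ 0.847

0.847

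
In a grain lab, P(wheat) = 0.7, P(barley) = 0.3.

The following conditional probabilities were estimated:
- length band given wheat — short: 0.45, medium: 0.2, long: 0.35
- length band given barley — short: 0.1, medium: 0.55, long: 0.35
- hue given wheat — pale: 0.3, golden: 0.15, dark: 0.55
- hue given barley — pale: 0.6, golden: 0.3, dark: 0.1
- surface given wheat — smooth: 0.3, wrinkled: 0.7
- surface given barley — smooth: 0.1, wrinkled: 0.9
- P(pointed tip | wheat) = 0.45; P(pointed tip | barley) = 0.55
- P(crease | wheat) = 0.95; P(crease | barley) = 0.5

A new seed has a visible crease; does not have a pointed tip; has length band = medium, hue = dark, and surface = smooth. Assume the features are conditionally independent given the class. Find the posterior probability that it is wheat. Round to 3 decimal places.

0.970

wheat: 0.7 × 0.2 × 0.55 × 0.3 × (1−0.45) × 0.95 = 0.01206975
barley: 0.3 × 0.55 × 0.1 × 0.1 × (1−0.55) × 0.5 = 0.00037125
P(wheat | x) = 0.01206975 / 0.012441 ≈ 0.970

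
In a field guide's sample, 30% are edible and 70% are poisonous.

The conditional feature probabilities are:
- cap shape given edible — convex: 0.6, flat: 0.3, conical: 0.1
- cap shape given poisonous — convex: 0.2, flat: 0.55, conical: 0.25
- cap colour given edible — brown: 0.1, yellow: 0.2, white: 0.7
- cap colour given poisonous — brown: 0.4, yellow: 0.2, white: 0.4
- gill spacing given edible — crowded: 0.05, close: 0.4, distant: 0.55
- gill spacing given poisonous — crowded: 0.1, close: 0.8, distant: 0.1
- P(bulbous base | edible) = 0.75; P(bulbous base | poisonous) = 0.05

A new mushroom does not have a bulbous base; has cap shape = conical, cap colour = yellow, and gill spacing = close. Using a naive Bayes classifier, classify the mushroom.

edible: 0.3 × 0.1 × 0.2 × 0.4 × (1−0.75) = 0.0006
poisonous: 0.7 × 0.25 × 0.2 × 0.8 × (1−0.05) = 0.0266
Highest score → poisonous.

poisonous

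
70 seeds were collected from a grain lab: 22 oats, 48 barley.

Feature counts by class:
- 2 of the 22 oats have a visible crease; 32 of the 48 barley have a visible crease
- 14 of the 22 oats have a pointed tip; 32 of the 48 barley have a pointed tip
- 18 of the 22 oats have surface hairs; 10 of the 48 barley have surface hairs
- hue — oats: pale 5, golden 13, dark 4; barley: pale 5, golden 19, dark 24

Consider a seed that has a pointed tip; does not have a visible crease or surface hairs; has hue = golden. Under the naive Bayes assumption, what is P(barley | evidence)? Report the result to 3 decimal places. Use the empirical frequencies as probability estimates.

oats: (22/70) × (20/22) × (14/22) × (4/22) × (13/22) ≈ 0.0195342
barley: (48/70) × (16/48) × (32/48) × (38/48) × (19/48) ≈ 0.0477513
P(barley | x) = 0.0477513 / 0.0672855 ≈ 0.710

0.710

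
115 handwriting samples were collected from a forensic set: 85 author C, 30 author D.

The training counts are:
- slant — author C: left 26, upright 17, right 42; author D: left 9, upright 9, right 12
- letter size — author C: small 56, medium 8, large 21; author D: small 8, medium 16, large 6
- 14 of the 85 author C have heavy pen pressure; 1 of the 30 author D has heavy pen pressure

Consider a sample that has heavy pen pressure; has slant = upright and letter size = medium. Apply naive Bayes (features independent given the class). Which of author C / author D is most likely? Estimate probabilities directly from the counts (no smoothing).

author C

author C: (85/115) × (17/85) × (8/85) × (14/85) ≈ 0.00229156
author D: (30/115) × (9/30) × (16/30) × (1/30) ≈ 0.0013913
Highest score → author C.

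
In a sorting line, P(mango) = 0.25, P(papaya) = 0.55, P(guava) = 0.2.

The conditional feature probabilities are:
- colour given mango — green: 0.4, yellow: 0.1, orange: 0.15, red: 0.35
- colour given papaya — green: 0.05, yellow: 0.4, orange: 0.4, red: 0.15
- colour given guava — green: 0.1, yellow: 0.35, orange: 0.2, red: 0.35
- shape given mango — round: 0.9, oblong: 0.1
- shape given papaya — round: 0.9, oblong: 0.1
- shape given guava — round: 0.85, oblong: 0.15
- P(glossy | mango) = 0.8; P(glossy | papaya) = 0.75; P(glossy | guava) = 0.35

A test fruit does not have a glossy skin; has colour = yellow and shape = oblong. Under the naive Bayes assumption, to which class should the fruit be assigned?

guava

mango: 0.25 × 0.1 × 0.1 × (1−0.8) = 0.0005
papaya: 0.55 × 0.4 × 0.1 × (1−0.75) = 0.0055
guava: 0.2 × 0.35 × 0.15 × (1−0.35) = 0.006825
Highest score → guava.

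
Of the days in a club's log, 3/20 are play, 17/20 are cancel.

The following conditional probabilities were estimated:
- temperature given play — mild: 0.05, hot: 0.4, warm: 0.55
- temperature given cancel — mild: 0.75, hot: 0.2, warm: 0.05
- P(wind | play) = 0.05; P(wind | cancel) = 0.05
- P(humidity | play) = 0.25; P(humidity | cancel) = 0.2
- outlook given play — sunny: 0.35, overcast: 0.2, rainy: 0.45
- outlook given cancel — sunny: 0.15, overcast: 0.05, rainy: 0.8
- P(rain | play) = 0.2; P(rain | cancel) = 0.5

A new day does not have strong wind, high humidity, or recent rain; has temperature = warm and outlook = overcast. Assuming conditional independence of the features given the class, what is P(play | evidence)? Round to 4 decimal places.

play: 0.15 × 0.55 × (1−0.05) × (1−0.25) × 0.2 × (1−0.2) = 0.009405
cancel: 0.85 × 0.05 × (1−0.05) × (1−0.2) × 0.05 × (1−0.5) = 0.0008075
P(play | x) = 0.009405 / 0.0102125 ≈ 0.9209

0.9209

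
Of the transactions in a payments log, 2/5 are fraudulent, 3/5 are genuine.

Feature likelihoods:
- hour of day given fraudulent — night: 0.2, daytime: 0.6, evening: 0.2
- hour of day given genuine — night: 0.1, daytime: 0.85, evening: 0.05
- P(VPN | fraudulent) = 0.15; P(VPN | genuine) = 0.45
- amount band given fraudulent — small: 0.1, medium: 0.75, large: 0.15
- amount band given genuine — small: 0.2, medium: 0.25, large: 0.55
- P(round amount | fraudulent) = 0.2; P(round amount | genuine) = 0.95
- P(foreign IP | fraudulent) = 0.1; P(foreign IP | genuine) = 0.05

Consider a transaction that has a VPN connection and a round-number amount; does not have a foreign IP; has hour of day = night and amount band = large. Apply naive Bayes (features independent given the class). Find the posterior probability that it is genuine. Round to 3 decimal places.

fraudulent: 0.4 × 0.2 × 0.15 × 0.15 × 0.2 × (1−0.1) = 0.000324
genuine: 0.6 × 0.1 × 0.45 × 0.55 × 0.95 × (1−0.05) = 0.013402125
P(genuine | x) = 0.013402125 / 0.013726125 ≈ 0.976

0.976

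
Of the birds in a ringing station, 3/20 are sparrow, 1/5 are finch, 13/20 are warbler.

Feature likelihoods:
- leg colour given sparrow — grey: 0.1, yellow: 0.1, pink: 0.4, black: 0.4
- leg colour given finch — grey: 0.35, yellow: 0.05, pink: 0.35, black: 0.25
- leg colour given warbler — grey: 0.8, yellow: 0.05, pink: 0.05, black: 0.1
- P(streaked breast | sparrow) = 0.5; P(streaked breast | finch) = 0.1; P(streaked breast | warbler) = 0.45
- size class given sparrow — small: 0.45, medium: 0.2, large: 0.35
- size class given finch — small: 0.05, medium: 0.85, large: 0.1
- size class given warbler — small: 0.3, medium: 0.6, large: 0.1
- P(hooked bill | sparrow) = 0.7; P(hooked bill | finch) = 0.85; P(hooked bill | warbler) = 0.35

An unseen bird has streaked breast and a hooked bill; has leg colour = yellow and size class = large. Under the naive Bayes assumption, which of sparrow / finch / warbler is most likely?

sparrow: 0.15 × 0.1 × 0.5 × 0.35 × 0.7 = 0.0018375
finch: 0.2 × 0.05 × 0.1 × 0.1 × 0.85 = 0.000085
warbler: 0.65 × 0.05 × 0.45 × 0.1 × 0.35 = 0.000511875
Highest score → sparrow.

sparrow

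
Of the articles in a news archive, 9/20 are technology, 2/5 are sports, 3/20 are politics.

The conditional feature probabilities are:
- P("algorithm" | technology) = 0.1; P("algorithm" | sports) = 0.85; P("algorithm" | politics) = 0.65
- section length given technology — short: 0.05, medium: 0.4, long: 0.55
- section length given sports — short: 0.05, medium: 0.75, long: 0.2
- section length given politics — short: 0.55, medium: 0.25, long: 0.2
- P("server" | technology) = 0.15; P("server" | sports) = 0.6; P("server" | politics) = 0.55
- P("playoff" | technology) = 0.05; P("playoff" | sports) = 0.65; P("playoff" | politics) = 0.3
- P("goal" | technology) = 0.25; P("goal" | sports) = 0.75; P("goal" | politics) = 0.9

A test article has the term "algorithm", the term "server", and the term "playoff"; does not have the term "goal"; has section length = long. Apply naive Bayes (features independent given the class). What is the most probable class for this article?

sports

technology: 0.45 × 0.1 × 0.55 × 0.15 × 0.05 × (1−0.25) = 0.00013921875
sports: 0.4 × 0.85 × 0.2 × 0.6 × 0.65 × (1−0.75) = 0.00663
politics: 0.15 × 0.65 × 0.2 × 0.55 × 0.3 × (1−0.9) = 0.00032175
Highest score → sports.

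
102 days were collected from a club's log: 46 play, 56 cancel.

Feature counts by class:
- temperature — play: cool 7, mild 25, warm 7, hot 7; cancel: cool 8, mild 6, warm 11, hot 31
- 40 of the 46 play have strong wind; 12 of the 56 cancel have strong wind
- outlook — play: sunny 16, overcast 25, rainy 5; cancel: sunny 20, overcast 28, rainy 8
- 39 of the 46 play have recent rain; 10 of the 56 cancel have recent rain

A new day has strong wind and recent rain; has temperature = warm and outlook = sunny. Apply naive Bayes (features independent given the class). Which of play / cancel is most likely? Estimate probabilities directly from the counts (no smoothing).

play

play: (46/102) × (7/46) × (40/46) × (16/46) × (39/46) ≈ 0.0175982
cancel: (56/102) × (11/56) × (12/56) × (20/56) × (10/56) ≈ 0.0014738
Highest score → play.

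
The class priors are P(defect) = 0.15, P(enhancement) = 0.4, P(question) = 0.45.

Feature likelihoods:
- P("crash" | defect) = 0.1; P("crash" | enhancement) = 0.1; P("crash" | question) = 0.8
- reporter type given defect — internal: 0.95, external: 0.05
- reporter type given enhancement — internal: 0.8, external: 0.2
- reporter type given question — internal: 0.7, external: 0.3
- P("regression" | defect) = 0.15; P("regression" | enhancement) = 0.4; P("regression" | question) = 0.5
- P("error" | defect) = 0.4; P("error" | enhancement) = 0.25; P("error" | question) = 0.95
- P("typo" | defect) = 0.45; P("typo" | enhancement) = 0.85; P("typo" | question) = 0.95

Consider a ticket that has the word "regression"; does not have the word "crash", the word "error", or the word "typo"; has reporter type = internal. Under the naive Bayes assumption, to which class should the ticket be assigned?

defect: 0.15 × (1−0.1) × 0.95 × 0.15 × (1−0.4) × (1−0.45) = 0.006348375
enhancement: 0.4 × (1−0.1) × 0.8 × 0.4 × (1−0.25) × (1−0.85) = 0.01296
question: 0.45 × (1−0.8) × 0.7 × 0.5 × (1−0.95) × (1−0.95) = 0.00007875
Highest score → enhancement.

enhancement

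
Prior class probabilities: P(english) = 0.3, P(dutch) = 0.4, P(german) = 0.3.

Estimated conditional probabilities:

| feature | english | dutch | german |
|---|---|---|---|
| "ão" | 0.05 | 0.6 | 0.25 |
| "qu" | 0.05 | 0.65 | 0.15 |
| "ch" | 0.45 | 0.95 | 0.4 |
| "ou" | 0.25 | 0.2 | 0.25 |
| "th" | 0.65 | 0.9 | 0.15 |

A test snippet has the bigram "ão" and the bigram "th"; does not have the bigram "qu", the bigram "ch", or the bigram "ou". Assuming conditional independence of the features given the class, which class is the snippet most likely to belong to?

english: 0.3 × 0.05 × (1−0.05) × (1−0.45) × (1−0.25) × 0.65 = 0.00382078125
dutch: 0.4 × 0.6 × (1−0.65) × (1−0.95) × (1−0.2) × 0.9 = 0.003024
german: 0.3 × 0.25 × (1−0.15) × (1−0.4) × (1−0.25) × 0.15 = 0.004303125
Highest score → german.

german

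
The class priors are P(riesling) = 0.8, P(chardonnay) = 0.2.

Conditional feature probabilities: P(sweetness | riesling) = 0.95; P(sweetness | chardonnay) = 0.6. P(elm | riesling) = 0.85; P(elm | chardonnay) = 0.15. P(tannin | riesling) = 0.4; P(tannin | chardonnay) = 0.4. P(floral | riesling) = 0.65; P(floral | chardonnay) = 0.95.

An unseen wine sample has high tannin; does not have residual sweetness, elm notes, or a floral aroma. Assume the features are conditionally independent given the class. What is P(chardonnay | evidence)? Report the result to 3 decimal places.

riesling: 0.8 × (1−0.95) × (1−0.85) × 0.4 × (1−0.65) = 0.00084
chardonnay: 0.2 × (1−0.6) × (1−0.15) × 0.4 × (1−0.95) = 0.00136
P(chardonnay | x) = 0.00136 / 0.0022 ≈ 0.618

0.618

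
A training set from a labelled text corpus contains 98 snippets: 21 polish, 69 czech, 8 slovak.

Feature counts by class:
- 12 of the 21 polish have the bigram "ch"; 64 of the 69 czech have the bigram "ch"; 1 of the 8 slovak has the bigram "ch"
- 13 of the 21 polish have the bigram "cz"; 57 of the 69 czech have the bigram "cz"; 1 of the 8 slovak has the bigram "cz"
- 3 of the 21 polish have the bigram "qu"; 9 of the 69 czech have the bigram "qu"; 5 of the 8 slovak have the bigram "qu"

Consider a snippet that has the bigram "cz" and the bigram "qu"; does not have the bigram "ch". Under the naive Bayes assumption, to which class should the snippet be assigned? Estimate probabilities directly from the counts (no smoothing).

polish

polish: (21/98) × (9/21) × (13/21) × (3/21) ≈ 0.00812162
czech: (69/98) × (5/69) × (57/69) × (9/69) ≈ 0.00549747
slovak: (8/98) × (7/8) × (1/8) × (5/8) ≈ 0.00558036
Highest score → polish.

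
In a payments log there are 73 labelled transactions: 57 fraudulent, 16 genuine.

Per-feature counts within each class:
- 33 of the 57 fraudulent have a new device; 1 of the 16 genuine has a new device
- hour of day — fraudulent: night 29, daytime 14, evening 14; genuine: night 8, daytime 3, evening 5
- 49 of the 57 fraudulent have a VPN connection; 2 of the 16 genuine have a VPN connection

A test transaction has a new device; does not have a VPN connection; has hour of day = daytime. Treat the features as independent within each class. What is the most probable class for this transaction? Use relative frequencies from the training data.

fraudulent

fraudulent: (57/73) × (33/57) × (14/57) × (8/57) ≈ 0.0155833
genuine: (16/73) × (1/16) × (3/16) × (14/16) ≈ 0.00224743
Highest score → fraudulent.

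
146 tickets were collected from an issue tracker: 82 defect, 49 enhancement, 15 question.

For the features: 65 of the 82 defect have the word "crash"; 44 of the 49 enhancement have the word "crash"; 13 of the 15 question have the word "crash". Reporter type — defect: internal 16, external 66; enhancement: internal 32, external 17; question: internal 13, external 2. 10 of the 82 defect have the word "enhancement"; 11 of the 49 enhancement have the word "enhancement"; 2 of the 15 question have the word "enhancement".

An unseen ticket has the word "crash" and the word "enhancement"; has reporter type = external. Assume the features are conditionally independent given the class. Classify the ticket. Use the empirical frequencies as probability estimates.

defect

defect: (82/146) × (65/82) × (66/82) × (10/82) ≈ 0.0436995
enhancement: (49/146) × (44/49) × (17/49) × (11/49) ≈ 0.023472
question: (15/146) × (13/15) × (2/15) × (2/15) ≈ 0.00158295
Highest score → defect.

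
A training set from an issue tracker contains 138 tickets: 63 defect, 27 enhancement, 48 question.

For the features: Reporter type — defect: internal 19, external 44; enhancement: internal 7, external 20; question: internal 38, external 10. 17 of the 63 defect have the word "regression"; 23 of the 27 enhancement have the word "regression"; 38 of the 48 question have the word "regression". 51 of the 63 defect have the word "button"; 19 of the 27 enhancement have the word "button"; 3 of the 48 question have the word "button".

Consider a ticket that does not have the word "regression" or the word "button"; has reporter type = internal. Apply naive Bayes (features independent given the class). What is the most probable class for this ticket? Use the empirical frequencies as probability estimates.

question

defect: (63/138) × (19/63) × (46/63) × (12/63) ≈ 0.0191484
enhancement: (27/138) × (7/27) × (4/27) × (8/27) ≈ 0.0022266
question: (48/138) × (38/48) × (10/48) × (45/48) ≈ 0.0537817
Highest score → question.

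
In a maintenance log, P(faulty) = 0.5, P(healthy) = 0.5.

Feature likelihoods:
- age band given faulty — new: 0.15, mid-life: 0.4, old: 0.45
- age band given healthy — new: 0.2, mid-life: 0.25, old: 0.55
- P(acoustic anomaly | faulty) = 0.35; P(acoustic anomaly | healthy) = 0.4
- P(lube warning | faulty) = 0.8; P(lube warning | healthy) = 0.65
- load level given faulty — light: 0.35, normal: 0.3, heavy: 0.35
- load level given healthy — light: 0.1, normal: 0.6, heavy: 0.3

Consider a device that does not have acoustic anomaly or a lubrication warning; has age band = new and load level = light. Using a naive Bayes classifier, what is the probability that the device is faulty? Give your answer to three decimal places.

faulty: 0.5 × 0.15 × (1−0.35) × (1−0.8) × 0.35 = 0.0034125
healthy: 0.5 × 0.2 × (1−0.4) × (1−0.65) × 0.1 = 0.0021
P(faulty | x) = 0.0034125 / 0.0055125 ≈ 0.619

0.619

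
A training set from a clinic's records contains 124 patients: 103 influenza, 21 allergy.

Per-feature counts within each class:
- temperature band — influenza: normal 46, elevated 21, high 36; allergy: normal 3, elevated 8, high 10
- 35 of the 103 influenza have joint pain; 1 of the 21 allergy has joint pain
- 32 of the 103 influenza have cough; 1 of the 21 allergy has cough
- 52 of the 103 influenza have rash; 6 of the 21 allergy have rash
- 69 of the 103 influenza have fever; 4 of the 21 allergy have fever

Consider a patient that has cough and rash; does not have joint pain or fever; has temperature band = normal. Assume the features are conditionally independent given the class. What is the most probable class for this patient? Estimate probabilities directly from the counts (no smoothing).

influenza

influenza: (103/124) × (46/103) × (68/103) × (32/103) × (52/103) × (34/103) ≈ 0.0126803
allergy: (21/124) × (3/21) × (20/21) × (1/21) × (6/21) × (17/21) ≈ 0.000253777
Highest score → influenza.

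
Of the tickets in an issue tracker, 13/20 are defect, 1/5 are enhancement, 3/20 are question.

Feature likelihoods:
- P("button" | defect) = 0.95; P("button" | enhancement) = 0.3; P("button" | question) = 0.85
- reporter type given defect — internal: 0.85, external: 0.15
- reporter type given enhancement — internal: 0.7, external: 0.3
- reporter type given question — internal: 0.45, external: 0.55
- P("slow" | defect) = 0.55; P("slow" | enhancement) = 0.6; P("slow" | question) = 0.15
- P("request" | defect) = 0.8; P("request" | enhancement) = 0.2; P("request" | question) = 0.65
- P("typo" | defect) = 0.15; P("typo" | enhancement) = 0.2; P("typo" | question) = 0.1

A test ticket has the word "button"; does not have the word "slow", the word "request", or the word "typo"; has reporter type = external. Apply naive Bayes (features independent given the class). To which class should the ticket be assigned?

defect: 0.65 × 0.95 × 0.15 × (1−0.55) × (1−0.8) × (1−0.15) = 0.0070858125
enhancement: 0.2 × 0.3 × 0.3 × (1−0.6) × (1−0.2) × (1−0.2) = 0.004608
question: 0.15 × 0.85 × 0.55 × (1−0.15) × (1−0.65) × (1−0.1) = 0.01877596875
Highest score → question.

question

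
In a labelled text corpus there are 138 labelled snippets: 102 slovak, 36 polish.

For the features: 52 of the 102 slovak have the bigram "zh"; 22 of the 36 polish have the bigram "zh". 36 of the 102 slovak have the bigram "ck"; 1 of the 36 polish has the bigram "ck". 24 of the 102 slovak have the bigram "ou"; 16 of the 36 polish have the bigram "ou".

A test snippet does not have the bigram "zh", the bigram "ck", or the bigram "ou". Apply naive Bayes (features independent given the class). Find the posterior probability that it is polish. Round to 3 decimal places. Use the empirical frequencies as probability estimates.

slovak: (102/138) × (50/102) × (66/102) × (78/102) ≈ 0.179279
polish: (36/138) × (14/36) × (35/36) × (20/36) ≈ 0.0547951
P(polish | x) = 0.0547951 / 0.2340741 ≈ 0.234

0.234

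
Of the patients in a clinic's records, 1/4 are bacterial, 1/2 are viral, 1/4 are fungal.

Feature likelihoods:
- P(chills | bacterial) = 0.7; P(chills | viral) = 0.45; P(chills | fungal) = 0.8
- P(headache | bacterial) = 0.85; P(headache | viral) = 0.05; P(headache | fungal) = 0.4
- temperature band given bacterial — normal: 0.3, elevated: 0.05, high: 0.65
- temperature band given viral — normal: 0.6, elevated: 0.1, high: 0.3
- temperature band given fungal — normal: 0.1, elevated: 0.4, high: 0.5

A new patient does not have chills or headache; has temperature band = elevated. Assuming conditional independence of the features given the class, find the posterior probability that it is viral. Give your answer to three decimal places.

0.675

bacterial: 0.25 × (1−0.7) × (1−0.85) × 0.05 = 0.0005625
viral: 0.5 × (1−0.45) × (1−0.05) × 0.1 = 0.026125
fungal: 0.25 × (1−0.8) × (1−0.4) × 0.4 = 0.012
P(viral | x) = 0.026125 / 0.0386875 ≈ 0.675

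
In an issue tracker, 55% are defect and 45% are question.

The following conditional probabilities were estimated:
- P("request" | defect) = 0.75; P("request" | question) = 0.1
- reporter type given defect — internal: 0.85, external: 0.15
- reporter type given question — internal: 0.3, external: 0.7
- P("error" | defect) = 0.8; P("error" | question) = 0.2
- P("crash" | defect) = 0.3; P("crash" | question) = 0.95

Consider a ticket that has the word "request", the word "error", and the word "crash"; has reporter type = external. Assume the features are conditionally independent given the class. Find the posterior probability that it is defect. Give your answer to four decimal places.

defect: 0.55 × 0.75 × 0.15 × 0.8 × 0.3 = 0.01485
question: 0.45 × 0.1 × 0.7 × 0.2 × 0.95 = 0.005985
P(defect | x) = 0.01485 / 0.020835 ≈ 0.7127

0.7127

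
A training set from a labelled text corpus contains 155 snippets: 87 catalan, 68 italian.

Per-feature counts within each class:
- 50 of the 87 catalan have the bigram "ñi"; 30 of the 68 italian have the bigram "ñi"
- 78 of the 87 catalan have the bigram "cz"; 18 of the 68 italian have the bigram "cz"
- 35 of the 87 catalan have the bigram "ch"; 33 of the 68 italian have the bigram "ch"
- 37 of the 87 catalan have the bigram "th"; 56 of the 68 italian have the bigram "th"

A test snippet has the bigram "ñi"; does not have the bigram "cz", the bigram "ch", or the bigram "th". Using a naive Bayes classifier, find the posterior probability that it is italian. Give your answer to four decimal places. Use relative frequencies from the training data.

catalan: (87/155) × (50/87) × (9/87) × (52/87) × (50/87) ≈ 0.011463
italian: (68/155) × (30/68) × (50/68) × (35/68) × (12/68) ≈ 0.0129265
P(italian | x) = 0.0129265 / 0.0243895 ≈ 0.5300

0.5300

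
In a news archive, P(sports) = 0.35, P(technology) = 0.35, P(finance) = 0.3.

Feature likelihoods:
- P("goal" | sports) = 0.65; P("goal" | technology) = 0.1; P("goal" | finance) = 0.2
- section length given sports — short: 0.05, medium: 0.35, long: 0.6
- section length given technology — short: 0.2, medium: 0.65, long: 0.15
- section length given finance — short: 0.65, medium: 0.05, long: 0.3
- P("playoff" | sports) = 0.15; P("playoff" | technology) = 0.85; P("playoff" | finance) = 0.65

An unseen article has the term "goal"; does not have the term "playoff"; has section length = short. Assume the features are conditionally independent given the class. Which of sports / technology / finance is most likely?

finance

sports: 0.35 × 0.65 × 0.05 × (1−0.15) = 0.00966875
technology: 0.35 × 0.1 × 0.2 × (1−0.85) = 0.00105
finance: 0.3 × 0.2 × 0.65 × (1−0.65) = 0.01365
Highest score → finance.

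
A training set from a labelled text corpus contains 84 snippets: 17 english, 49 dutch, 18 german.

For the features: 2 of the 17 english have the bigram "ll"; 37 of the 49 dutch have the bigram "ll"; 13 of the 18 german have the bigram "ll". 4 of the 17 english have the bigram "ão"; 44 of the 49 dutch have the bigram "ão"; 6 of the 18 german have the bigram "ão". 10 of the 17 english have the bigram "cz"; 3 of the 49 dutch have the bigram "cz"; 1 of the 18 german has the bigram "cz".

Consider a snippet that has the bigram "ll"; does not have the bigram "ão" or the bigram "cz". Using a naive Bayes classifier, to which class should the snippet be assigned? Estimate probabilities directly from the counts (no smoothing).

german

english: (17/84) × (2/17) × (13/17) × (7/17) ≈ 0.00749712
dutch: (49/84) × (37/49) × (5/49) × (46/49) ≈ 0.0421947
german: (18/84) × (13/18) × (12/18) × (17/18) ≈ 0.0974427
Highest score → german.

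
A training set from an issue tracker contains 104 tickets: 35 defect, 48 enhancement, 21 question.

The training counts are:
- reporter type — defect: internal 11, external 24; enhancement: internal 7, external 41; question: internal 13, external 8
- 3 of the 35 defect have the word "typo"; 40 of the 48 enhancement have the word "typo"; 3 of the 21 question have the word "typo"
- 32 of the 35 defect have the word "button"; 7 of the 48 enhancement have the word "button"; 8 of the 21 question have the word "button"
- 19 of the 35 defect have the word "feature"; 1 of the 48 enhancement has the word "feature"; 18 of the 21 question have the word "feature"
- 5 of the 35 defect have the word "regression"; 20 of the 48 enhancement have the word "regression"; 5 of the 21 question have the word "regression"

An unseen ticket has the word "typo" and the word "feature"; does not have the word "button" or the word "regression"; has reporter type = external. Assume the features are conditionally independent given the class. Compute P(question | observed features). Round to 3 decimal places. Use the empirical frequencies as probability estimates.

defect: (35/104) × (24/35) × (3/35) × (3/35) × (19/35) × (30/35) ≈ 0.000788902
enhancement: (48/104) × (41/48) × (40/48) × (41/48) × (1/48) × (28/48) ≈ 0.00341026
question: (21/104) × (8/21) × (3/21) × (13/21) × (18/21) × (16/21) ≈ 0.00444259
P(question | x) = 0.00444259 / 0.008641752 ≈ 0.514

0.514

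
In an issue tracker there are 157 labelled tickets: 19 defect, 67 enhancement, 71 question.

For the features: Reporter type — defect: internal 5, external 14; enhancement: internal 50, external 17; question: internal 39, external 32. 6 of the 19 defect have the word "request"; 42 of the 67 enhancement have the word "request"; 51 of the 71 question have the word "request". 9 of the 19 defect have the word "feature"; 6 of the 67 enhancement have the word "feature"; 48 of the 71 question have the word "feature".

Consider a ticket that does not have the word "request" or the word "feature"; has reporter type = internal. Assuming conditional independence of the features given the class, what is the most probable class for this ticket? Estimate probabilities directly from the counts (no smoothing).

defect: (19/157) × (5/19) × (13/19) × (10/19) ≈ 0.0114685
enhancement: (67/157) × (50/67) × (25/67) × (61/67) ≈ 0.108191
question: (71/157) × (39/71) × (20/71) × (23/71) ≈ 0.0226676
Highest score → enhancement.

enhancement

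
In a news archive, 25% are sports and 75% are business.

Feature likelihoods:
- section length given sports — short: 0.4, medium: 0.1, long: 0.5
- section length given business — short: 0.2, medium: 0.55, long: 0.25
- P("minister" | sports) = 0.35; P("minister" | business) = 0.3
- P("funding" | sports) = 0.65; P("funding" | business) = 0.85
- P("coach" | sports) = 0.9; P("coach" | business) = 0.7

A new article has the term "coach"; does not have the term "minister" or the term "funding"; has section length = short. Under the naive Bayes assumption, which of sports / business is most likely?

sports: 0.25 × 0.4 × (1−0.35) × (1−0.65) × 0.9 = 0.020475
business: 0.75 × 0.2 × (1−0.3) × (1−0.85) × 0.7 = 0.011025
Highest score → sports.

sports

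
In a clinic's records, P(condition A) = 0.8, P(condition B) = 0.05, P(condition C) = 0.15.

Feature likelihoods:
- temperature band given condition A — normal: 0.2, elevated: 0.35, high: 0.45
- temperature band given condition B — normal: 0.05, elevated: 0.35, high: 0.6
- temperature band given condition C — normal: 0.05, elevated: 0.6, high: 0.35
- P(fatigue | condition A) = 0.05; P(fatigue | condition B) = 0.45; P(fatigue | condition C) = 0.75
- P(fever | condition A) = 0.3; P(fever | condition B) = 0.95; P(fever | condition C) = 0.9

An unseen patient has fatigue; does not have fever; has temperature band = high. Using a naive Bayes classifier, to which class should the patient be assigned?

condition A: 0.8 × 0.45 × 0.05 × (1−0.3) = 0.0126
condition B: 0.05 × 0.6 × 0.45 × (1−0.95) = 0.000675
condition C: 0.15 × 0.35 × 0.75 × (1−0.9) = 0.0039375
Highest score → condition A.

condition A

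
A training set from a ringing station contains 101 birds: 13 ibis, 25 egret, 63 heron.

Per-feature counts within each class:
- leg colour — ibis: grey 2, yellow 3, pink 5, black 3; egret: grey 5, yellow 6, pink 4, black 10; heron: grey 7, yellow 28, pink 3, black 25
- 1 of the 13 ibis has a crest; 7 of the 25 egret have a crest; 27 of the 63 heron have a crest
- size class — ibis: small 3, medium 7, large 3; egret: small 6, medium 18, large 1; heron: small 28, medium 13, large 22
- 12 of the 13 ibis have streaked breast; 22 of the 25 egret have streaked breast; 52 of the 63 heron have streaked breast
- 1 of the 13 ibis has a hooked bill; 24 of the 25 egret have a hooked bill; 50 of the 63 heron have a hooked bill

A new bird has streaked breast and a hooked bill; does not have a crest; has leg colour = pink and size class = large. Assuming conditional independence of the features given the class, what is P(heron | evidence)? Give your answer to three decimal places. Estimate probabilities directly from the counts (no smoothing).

ibis: (13/101) × (5/13) × (12/13) × (3/13) × (12/13) × (1/13) ≈ 0.000748788
egret: (25/101) × (4/25) × (18/25) × (1/25) × (22/25) × (24/25) ≈ 0.000963574
heron: (63/101) × (3/63) × (36/63) × (22/63) × (52/63) × (50/63) ≈ 0.00388272
P(heron | x) = 0.00388272 / 0.005595082 ≈ 0.694

0.694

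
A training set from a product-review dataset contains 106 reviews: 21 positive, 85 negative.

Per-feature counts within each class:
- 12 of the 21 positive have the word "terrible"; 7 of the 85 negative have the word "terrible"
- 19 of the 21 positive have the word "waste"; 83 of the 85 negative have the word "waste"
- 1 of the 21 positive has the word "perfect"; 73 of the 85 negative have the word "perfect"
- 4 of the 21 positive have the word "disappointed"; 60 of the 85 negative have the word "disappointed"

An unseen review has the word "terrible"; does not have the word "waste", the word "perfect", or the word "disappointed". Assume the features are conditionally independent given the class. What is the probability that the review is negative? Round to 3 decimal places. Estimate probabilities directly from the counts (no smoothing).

0.008

positive: (21/106) × (12/21) × (2/21) × (20/21) × (17/21) ≈ 0.0083124
negative: (85/106) × (7/85) × (2/85) × (12/85) × (25/85) ≈ 0.0000645189
P(negative | x) = 0.0000645189 / 0.0083769189 ≈ 0.008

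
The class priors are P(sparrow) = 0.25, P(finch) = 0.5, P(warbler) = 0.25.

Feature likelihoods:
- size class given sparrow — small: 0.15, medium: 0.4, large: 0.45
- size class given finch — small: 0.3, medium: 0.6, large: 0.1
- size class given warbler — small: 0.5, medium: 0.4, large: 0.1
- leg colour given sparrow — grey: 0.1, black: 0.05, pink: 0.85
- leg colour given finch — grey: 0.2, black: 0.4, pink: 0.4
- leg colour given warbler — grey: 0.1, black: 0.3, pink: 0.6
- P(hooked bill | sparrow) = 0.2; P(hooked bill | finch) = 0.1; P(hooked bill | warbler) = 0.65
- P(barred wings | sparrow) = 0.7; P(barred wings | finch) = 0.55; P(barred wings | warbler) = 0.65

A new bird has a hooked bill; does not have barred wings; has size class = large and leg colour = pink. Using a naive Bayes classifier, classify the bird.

sparrow

sparrow: 0.25 × 0.45 × 0.85 × 0.2 × (1−0.7) = 0.0057375
finch: 0.5 × 0.1 × 0.4 × 0.1 × (1−0.55) = 0.0009
warbler: 0.25 × 0.1 × 0.6 × 0.65 × (1−0.65) = 0.0034125
Highest score → sparrow.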